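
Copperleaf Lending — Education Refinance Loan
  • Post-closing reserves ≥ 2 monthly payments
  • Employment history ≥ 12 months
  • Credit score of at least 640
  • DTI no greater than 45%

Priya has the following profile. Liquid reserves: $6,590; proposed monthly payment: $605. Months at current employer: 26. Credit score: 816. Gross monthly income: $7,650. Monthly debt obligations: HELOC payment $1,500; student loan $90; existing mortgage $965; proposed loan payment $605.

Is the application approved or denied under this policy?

Reserves: 6,590 ÷ 605 = 10.9 months (meets 2-month minimum)
Employment 26 ≥ 12 months
Credit score 816 ≥ 640 (meets)
Total monthly debts = (1,500 + 90 + 965 + 605) = 3,160. DTI: 3,160 ÷ 7,650 = 41.3%, within the 45% cap
All criteria satisfied.

Approved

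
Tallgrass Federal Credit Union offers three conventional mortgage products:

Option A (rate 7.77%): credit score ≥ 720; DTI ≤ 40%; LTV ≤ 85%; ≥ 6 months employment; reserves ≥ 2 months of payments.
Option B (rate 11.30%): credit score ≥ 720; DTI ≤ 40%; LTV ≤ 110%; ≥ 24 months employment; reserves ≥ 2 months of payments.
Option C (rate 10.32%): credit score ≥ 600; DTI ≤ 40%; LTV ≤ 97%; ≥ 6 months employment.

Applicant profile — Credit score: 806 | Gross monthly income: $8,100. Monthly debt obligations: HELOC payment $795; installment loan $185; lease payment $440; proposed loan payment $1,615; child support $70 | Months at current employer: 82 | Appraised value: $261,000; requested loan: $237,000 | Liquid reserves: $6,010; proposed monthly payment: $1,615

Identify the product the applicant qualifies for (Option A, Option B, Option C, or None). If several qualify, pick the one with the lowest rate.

Option C

Total debts = (795 + 185 + 440 + 1,615 + 70) = 3,105; DTI = 3,105/8,100 = 38.3%.
LTV = 237,000/261,000 = 90.8%.
Reserves = 6,010/1,615 = 3.7 months.
Option A: score 806 ≥ 720; DTI 38.3% ≤ 40%; LTV 90.8% > 85%; employment 82 ≥ 6 mo; reserves 3.7 ≥ 2 mo → does not qualify.
Option B: score 806 ≥ 720; DTI 38.3% ≤ 40%; LTV 90.8% ≤ 110%; employment 82 ≥ 24 mo; reserves 3.7 ≥ 2 mo → qualifies.
Option C: score 806 ≥ 600; DTI 38.3% ≤ 40%; LTV 90.8% ≤ 97%; employment 82 ≥ 6 mo → qualifies.
Qualifying: Option B, Option C. Lowest rate is 10.32% → Option C.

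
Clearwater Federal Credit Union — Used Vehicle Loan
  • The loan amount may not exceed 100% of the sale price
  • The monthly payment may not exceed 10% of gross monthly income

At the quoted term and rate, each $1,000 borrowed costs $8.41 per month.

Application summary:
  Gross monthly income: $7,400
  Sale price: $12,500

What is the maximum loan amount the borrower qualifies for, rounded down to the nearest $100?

$12,500

Payment cap: 10% × $7,400 = $740/month.
At $8.41 per $1,000, that supports 740/8.41 × 1,000 ≈ $87,990 → $87,900.
LTV cap: 100% × $12,500 = $12,500 → $12,500.
Binding constraint: loan-to-value.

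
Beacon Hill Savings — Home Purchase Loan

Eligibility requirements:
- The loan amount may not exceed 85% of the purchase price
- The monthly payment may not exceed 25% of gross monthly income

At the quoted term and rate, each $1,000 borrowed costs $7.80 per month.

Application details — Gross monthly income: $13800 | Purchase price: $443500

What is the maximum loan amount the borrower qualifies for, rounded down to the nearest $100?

$376,900

Payment cap: 25% × $13,800 = $3,450/month.
At $7.80 per $1,000, that supports 3,450/7.80 × 1,000 ≈ $442,307 → $442,300.
LTV cap: 85% × $443,500 = $376,975 → $376,900.
Binding constraint: loan-to-value.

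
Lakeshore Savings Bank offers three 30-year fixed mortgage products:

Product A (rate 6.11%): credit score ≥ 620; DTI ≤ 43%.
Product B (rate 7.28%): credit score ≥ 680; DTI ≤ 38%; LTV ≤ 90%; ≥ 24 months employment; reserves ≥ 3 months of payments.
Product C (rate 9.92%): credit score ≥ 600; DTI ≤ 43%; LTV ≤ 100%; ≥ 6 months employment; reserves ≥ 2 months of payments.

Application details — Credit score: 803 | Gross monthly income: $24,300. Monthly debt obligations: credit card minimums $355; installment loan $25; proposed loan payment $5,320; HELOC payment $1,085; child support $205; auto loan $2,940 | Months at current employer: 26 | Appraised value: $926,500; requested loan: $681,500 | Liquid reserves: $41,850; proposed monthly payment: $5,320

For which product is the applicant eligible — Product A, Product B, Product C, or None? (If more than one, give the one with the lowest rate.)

Product A

Total debts = (355 + 25 + 5,320 + 1,085 + 205 + 2,940) = 9,930; DTI = 9,930/24,300 = 40.9%.
LTV = 681,500/926,500 = 73.6%.
Reserves = 41,850/5,320 = 7.9 months.
Product A: score 803 ≥ 620; DTI 40.9% ≤ 43% → qualifies.
Product B: score 803 ≥ 680; DTI 40.9% > 38%; LTV 73.6% ≤ 90%; employment 26 ≥ 24 mo; reserves 7.9 ≥ 3 mo → does not qualify.
Product C: score 803 ≥ 600; DTI 40.9% ≤ 43%; LTV 73.6% ≤ 100%; employment 26 ≥ 6 mo; reserves 7.9 ≥ 2 mo → qualifies.
Qualifying: Product A, Product C. Lowest rate is 6.11% → Product A.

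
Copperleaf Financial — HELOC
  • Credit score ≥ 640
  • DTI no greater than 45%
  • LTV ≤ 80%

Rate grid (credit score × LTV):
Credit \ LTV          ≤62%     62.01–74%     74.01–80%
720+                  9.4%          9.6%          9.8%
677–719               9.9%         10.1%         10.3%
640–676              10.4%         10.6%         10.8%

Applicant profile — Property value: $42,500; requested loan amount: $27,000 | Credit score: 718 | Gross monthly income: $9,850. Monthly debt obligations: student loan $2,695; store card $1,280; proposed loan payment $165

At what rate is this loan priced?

10.1%

Credit score 718 ≥ 640; Total monthly debts = (2,695 + 1,280 + 165) = 4,140. DTI: 4,140 ÷ 9,850 = 42%, within the 45% cap
Loan-to-value = 27,000/42,500 = 63.5% — pass (80% max)
Score 718 is in the 677–719 band; LTV 63.5% is in the 62.01–74% band → 10.1%.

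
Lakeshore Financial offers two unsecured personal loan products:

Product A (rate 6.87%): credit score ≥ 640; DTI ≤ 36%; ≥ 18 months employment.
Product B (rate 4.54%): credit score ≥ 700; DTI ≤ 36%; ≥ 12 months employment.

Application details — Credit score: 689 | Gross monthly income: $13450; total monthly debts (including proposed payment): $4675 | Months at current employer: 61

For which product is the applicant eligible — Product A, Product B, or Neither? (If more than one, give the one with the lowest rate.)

Product A

DTI = 4,675/13,450 = 34.8%.
Product A: score 689 ≥ 640; DTI 34.8% ≤ 36%; employment 61 ≥ 18 mo → qualifies.
Product B: score 689 < 700; DTI 34.8% ≤ 36%; employment 61 ≥ 12 mo → does not qualify.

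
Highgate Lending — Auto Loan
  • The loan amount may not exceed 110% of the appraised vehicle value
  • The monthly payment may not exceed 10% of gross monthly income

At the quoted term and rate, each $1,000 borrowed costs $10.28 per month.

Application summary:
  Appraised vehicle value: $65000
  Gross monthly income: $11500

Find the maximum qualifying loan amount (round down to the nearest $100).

Payment cap: 10% × $11,500 = $1,150/month.
At $10.28 per $1,000, that supports 1,150/10.28 × 1,000 ≈ $111,867 → $111,800.
LTV cap: 110% × $65,000 = $71,500 → $71,500.
Binding constraint: loan-to-value.

$71,500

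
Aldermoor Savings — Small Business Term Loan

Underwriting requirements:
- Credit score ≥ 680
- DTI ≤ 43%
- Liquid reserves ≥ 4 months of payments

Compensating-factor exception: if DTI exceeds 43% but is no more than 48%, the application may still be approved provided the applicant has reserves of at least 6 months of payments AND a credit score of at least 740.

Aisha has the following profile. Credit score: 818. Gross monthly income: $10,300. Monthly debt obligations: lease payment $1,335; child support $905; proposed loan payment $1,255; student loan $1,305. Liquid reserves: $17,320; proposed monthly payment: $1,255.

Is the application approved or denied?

Approved

Credit score 818 ≥ 680 (meets base)
Total debts = (1,335 + 905 + 1,255 + 1,305) = 4,800. DTI: 4,800 ÷ 10,300 = 46.6%, over the 43% base limit.
Liquid reserves cover 17,320/1,255 = 13.8 months — ≥ 4 required
DTI 46.6% is within the 43%–48% exception band; checking compensating factors.
Override check — reserves: 13.8 mo (ok); score: 818 (ok).
Both compensating conditions met → exception applies.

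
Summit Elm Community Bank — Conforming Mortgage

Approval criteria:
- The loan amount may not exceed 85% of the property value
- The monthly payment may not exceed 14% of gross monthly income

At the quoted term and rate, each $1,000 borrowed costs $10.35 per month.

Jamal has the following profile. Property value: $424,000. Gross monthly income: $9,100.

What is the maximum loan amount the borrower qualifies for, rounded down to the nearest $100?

$123,000

Payment cap: 14% × $9,100 = $1,274/month.
At $10.35 per $1,000, that supports 1,274/10.35 × 1,000 ≈ $123,091 → $123,000.
LTV cap: 85% × $424,000 = $360,400 → $360,400.
Binding constraint: payment-to-income.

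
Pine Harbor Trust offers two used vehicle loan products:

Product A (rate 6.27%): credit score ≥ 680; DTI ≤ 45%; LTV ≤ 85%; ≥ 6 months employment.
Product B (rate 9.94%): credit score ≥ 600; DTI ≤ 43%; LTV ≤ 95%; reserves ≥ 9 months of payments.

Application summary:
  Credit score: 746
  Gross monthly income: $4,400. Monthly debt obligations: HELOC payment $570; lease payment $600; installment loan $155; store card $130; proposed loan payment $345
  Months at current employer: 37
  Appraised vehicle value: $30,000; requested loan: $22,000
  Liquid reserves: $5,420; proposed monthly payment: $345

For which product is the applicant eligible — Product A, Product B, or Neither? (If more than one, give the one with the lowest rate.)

Total debts = (570 + 600 + 155 + 130 + 345) = 1,800; DTI = 1,800/4,400 = 40.9%.
LTV = 22,000/30,000 = 73.3%.
Reserves = 5,420/345 = 15.7 months.
Product A: score 746 ≥ 680; DTI 40.9% ≤ 45%; LTV 73.3% ≤ 85%; employment 37 ≥ 6 mo → qualifies.
Product B: score 746 ≥ 600; DTI 40.9% ≤ 43%; LTV 73.3% ≤ 95%; reserves 15.7 ≥ 9 mo → qualifies.
Qualifying: Product A, Product B. Lowest rate is 6.27% → Product A.

Product A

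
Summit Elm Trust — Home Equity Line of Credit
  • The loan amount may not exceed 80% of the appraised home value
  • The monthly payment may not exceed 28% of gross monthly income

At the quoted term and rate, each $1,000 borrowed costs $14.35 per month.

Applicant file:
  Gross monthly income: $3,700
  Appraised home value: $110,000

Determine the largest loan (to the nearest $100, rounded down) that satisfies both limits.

Payment cap: 28% × $3,700 = $1,036/month.
At $14.35 per $1,000, that supports 1,036/14.35 × 1,000 ≈ $72,195 → $72,100.
LTV cap: 80% × $110,000 = $88,000 → $88,000.
Binding constraint: payment-to-income.

$72,100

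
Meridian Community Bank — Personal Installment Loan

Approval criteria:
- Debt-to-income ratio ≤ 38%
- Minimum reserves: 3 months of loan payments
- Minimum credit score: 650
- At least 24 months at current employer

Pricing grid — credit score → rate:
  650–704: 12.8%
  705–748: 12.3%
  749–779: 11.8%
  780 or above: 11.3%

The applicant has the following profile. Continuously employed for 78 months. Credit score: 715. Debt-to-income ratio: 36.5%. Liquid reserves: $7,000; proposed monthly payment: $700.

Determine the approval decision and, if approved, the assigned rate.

Approved at 12.3%

Credit score 715 ≥ 650 (meets minimum)
Reserves = 7,000/700 = 10.0 months ≥ 3
Debt-to-income 36.5% vs 38% cap — pass
Employment 78 ≥ 24 months
All requirements met. Score 715 falls in the 705–748 tier → 12.3%.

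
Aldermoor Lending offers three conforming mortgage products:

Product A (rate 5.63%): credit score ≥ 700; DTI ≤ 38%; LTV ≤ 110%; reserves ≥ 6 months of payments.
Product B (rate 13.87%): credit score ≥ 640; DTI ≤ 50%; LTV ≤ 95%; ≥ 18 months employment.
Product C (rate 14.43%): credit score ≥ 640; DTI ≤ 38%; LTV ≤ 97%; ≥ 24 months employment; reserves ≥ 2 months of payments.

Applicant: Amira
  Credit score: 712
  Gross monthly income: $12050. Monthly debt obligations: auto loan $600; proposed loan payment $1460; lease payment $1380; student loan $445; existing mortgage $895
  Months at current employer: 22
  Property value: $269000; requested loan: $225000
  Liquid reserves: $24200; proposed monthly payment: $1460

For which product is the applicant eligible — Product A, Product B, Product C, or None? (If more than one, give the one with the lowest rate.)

Product B

Total debts = (600 + 1,460 + 1,380 + 445 + 895) = 4,780; DTI = 4,780/12,050 = 39.7%.
LTV = 225,000/269,000 = 83.6%.
Reserves = 24,200/1,460 = 16.6 months.
Product A: score 712 ≥ 700; DTI 39.7% > 38%; LTV 83.6% ≤ 110%; reserves 16.6 ≥ 6 mo → does not qualify.
Product B: score 712 ≥ 640; DTI 39.7% ≤ 50%; LTV 83.6% ≤ 95%; employment 22 ≥ 18 mo → qualifies.
Product C: score 712 ≥ 640; DTI 39.7% > 38%; LTV 83.6% ≤ 97%; employment 22 < 24 mo; reserves 16.6 ≥ 2 mo → does not qualify.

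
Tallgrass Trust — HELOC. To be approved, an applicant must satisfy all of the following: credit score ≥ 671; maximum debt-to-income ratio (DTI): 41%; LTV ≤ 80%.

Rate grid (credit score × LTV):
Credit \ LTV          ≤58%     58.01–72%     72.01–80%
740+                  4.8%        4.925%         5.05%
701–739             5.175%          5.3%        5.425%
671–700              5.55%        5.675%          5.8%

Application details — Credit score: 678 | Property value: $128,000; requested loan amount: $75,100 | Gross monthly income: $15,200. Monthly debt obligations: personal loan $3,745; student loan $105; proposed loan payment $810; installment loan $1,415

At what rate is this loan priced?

5.675%

Credit score 678 ≥ 671; Total monthly debts = (3,745 + 105 + 810 + 1,415) = 6,075. Debt-to-income = 6,075/15,200 = 40% — meets 41% limit
LTV = 75,100/128,000 = 58.7% ≤ 80%
Score 678 is in the 671–700 band; LTV 58.7% is in the 58.01–72% band → 5.675%.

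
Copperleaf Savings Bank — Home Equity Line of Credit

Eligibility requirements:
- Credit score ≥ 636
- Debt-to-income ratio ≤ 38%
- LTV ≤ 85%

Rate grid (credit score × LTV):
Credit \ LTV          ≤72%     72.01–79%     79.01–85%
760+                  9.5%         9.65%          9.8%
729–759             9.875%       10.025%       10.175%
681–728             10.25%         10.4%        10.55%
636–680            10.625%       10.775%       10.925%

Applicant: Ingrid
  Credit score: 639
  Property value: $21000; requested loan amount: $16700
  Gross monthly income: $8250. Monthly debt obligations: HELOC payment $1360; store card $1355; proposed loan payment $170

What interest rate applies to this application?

10.925%

Credit score 639 ≥ 636; Total monthly debts = (1,360 + 1,355 + 170) = 2,885. DTI: 2,885 ÷ 8,250 = 35%, within the 38% cap
LTV = 16,700/21,000 = 79.5% ≤ 85%
Score 639 is in the 636–680 band; LTV 79.5% is in the 79.01–85% band → 10.925%.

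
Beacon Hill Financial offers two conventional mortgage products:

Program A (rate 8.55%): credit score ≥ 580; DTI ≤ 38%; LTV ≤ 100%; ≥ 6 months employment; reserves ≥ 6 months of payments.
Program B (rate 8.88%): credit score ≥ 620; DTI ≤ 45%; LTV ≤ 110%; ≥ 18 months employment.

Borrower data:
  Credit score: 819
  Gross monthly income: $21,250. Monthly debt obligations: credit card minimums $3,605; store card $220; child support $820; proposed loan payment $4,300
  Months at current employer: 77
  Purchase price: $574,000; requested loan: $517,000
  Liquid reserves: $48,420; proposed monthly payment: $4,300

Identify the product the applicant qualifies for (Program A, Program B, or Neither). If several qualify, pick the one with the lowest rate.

Program B

Total debts = (3,605 + 220 + 820 + 4,300) = 8,945; DTI = 8,945/21,250 = 42.1%.
LTV = 517,000/574,000 = 90.1%.
Reserves = 48,420/4,300 = 11.3 months.
Program A: score 819 ≥ 580; DTI 42.1% > 38%; LTV 90.1% ≤ 100%; employment 77 ≥ 6 mo; reserves 11.3 ≥ 6 mo → does not qualify.
Program B: score 819 ≥ 620; DTI 42.1% ≤ 45%; LTV 90.1% ≤ 110%; employment 77 ≥ 18 mo → qualifies.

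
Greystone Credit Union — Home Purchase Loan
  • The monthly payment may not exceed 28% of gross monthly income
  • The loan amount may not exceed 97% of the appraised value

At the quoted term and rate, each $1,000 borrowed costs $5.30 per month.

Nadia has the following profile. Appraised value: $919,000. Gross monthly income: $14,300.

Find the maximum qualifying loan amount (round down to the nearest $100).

$755,400

Payment cap: 28% × $14,300 = $4,004/month.
At $5.30 per $1,000, that supports 4,004/5.30 × 1,000 ≈ $755,471 → $755,400.
LTV cap: 97% × $919,000 = $891,430 → $891,400.
Binding constraint: payment-to-income.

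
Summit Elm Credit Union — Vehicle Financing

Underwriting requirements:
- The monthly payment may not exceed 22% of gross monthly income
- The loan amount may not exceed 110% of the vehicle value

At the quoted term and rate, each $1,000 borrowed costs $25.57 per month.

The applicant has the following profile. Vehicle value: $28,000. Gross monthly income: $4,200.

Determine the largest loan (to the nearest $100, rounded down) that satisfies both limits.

$30,800

Payment cap: 22% × $4,200 = $924/month.
At $25.57 per $1,000, that supports 924/25.57 × 1,000 ≈ $36,136 → $36,100.
LTV cap: 110% × $28,000 = $30,800 → $30,800.
Binding constraint: loan-to-value.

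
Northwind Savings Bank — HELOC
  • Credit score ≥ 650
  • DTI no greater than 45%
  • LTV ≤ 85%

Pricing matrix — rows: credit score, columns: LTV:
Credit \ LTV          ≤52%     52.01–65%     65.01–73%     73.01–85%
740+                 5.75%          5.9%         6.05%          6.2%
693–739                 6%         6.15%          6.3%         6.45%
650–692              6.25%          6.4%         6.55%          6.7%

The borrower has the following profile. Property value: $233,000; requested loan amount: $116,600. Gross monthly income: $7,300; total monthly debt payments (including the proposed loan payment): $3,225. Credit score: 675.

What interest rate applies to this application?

Credit score 675 ≥ 650; Debt-to-income = 3,225/7,300 = 44.2% — meets 45% limit
LTV = 116,600/233,000 = 50% ≤ 85%
Credit 675 → row 650–692; LTV 50% → column ≤52%. Grid cell → 6.25%.

6.25%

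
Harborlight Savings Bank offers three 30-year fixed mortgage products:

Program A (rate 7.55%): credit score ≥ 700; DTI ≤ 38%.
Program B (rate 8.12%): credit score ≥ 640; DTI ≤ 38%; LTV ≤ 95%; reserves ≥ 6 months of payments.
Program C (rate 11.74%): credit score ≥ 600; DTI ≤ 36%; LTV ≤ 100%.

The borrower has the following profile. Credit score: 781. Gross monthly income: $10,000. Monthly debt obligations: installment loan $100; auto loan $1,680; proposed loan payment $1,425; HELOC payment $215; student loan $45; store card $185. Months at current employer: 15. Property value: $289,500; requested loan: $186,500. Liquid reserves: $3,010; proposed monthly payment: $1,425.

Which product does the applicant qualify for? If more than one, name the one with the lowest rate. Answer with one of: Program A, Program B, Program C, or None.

Total debts = (100 + 1,680 + 1,425 + 215 + 45 + 185) = 3,650; DTI = 3,650/10,000 = 36.5%.
LTV = 186,500/289,500 = 64.4%.
Reserves = 3,010/1,425 = 2.1 months.
Program A: score 781 ≥ 700; DTI 36.5% ≤ 38% → qualifies.
Program B: score 781 ≥ 640; DTI 36.5% ≤ 38%; LTV 64.4% ≤ 95%; reserves 2.1 < 6 mo → does not qualify.
Program C: score 781 ≥ 600; DTI 36.5% > 36%; LTV 64.4% ≤ 100% → does not qualify.

Program A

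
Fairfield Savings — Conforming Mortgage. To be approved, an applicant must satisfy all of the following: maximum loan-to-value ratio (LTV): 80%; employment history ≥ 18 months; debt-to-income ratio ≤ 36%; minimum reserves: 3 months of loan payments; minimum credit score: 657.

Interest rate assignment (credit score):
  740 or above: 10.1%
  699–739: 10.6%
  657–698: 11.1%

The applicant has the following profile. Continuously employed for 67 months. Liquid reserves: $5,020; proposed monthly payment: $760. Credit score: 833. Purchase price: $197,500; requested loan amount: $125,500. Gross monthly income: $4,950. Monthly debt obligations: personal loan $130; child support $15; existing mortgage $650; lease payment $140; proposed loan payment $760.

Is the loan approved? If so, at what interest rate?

Credit score 833 ≥ 657 (meets minimum)
Employment 67 ≥ 18 months
Total monthly debts = (130 + 15 + 650 + 140 + 760) = 1,695. DTI: 1,695 ÷ 4,950 = 34.2%, within the 36% cap
Reserves: 5,020 ÷ 760 = 6.6 months (meets 3-month minimum)
Loan-to-value = 125,500/197,500 = 63.5% — pass (80% max)
All requirements met. Score 833 falls in the 740 or above tier → 10.1%.

Approved at 10.1%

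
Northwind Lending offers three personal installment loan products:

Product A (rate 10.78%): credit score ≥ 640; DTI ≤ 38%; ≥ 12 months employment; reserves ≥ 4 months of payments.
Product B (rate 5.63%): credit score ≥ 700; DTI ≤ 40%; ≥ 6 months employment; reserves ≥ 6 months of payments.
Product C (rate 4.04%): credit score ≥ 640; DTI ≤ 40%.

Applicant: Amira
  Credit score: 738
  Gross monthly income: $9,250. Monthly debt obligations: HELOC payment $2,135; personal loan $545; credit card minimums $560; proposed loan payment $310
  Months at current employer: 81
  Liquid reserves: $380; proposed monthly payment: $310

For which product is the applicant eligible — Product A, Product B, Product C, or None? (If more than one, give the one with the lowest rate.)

Product C

Total debts = (2,135 + 545 + 560 + 310) = 3,550; DTI = 3,550/9,250 = 38.4%.
Reserves = 380/310 = 1.2 months.
Product A: score 738 ≥ 640; DTI 38.4% > 38%; employment 81 ≥ 12 mo; reserves 1.2 < 4 mo → does not qualify.
Product B: score 738 ≥ 700; DTI 38.4% ≤ 40%; employment 81 ≥ 6 mo; reserves 1.2 < 6 mo → does not qualify.
Product C: score 738 ≥ 640; DTI 38.4% ≤ 40% → qualifies.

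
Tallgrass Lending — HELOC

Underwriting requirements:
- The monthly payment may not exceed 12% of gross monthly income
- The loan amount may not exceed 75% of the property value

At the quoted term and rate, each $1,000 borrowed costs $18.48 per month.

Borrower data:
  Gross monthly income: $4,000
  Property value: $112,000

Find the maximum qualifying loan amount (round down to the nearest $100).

Payment cap: 12% × $4,000 = $480/month.
At $18.48 per $1,000, that supports 480/18.48 × 1,000 ≈ $25,974 → $25,900.
LTV cap: 75% × $112,000 = $84,000 → $84,000.
Binding constraint: payment-to-income.

$25,900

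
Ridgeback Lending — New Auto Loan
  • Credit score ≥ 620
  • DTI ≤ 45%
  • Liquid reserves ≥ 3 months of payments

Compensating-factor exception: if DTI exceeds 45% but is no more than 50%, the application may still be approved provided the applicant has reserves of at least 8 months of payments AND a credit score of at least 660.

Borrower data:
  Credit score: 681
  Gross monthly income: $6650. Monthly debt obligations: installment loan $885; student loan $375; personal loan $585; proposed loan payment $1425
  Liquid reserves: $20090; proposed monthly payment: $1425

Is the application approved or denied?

Credit score 681 ≥ 620 (meets base)
Total debts = (885 + 375 + 585 + 1,425) = 3,270. DTI = 3,270/6,650 = 49.2% > 45% — standard DTI limit exceeded.
Reserves: 20,090 ÷ 1,425 = 14.1 months (meets 3-month minimum)
DTI 49.2% is within the 45%–50% exception band; checking compensating factors.
Reserves 14.1 ≥ 8 months; credit score 681 ≥ 660.
Both override conditions satisfied; DTI exception granted.

Approved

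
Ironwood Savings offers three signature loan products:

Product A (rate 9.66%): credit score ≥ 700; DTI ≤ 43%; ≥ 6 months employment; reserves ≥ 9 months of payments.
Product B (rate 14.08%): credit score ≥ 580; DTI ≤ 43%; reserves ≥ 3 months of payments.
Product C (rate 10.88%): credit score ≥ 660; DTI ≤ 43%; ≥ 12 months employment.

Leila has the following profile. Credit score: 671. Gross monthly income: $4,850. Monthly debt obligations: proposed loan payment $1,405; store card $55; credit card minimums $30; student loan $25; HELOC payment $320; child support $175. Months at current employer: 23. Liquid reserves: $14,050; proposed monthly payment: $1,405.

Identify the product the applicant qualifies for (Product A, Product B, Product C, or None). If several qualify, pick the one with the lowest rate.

Product C

Total debts = (1,405 + 55 + 30 + 25 + 320 + 175) = 2,010; DTI = 2,010/4,850 = 41.4%.
Reserves = 14,050/1,405 = 10.0 months.
Product A: score 671 < 700; DTI 41.4% ≤ 43%; employment 23 ≥ 6 mo; reserves 10.0 ≥ 9 mo → does not qualify.
Product B: score 671 ≥ 580; DTI 41.4% ≤ 43%; reserves 10.0 ≥ 3 mo → qualifies.
Product C: score 671 ≥ 660; DTI 41.4% ≤ 43%; employment 23 ≥ 12 mo → qualifies.
Qualifying: Product B, Product C. Lowest rate is 10.88% → Product C.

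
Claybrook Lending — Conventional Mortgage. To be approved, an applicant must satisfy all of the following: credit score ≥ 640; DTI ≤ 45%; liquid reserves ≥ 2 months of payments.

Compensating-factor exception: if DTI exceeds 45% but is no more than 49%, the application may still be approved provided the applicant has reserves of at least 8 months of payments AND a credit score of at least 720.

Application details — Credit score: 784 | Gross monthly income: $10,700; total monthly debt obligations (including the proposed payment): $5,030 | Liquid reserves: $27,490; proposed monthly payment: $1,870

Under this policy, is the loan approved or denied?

Credit score 784 ≥ 640 (meets base)
DTI = 5,030/10,700 = 47% > 45% — standard DTI limit exceeded.
Reserves: 27,490 ÷ 1,870 = 14.7 months (meets 2-month minimum)
47% falls in the override range (45%–49%), so the compensating-factor test applies.
Override check — reserves: 14.7 mo (ok); score: 784 (ok).
Both override conditions satisfied; DTI exception granted.

Approved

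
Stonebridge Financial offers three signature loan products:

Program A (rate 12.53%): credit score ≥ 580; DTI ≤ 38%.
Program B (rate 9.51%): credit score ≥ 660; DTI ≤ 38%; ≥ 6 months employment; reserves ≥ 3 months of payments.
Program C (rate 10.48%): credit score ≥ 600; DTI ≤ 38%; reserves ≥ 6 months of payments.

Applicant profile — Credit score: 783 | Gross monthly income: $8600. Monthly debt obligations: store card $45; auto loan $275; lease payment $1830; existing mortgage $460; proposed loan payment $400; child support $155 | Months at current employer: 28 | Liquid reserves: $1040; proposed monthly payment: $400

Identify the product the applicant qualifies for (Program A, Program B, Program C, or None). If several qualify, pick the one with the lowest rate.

Program A

Total debts = (45 + 275 + 1,830 + 460 + 400 + 155) = 3,165; DTI = 3,165/8,600 = 36.8%.
Reserves = 1,040/400 = 2.6 months.
Program A: score 783 ≥ 580; DTI 36.8% ≤ 38% → qualifies.
Program B: score 783 ≥ 660; DTI 36.8% ≤ 38%; employment 28 ≥ 6 mo; reserves 2.6 < 3 mo → does not qualify.
Program C: score 783 ≥ 600; DTI 36.8% ≤ 38%; reserves 2.6 < 6 mo → does not qualify.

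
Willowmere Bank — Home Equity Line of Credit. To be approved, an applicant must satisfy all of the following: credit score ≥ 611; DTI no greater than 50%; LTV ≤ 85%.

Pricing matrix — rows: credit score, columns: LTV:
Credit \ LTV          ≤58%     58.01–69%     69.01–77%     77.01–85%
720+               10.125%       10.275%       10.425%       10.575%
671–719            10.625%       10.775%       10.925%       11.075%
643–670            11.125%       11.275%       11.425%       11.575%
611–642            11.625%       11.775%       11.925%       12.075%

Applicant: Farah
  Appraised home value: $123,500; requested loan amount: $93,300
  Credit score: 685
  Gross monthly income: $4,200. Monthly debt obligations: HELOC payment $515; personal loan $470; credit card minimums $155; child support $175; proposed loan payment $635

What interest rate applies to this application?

10.925%

Credit score 685 ≥ 611; Total monthly debts = (515 + 470 + 155 + 175 + 635) = 1,950. DTI: 1,950 ÷ 4,200 = 46.4%, within the 50% cap
Loan-to-value = 93,300/123,500 = 75.5% — pass (85% max)
Row: 685 falls in 671–719. Column: 75.5% falls in 69.01–77%. Rate = 10.925%.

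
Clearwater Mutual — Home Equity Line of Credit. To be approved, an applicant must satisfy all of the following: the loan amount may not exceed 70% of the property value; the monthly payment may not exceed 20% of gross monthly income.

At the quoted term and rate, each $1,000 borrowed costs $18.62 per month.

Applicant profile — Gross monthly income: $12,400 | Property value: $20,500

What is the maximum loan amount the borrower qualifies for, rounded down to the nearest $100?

$14,300

Payment cap: 20% × $12,400 = $2,480/month.
At $18.62 per $1,000, that supports 2,480/18.62 × 1,000 ≈ $133,190 → $133,100.
LTV cap: 70% × $20,500 = $14,350 → $14,300.
Binding constraint: loan-to-value.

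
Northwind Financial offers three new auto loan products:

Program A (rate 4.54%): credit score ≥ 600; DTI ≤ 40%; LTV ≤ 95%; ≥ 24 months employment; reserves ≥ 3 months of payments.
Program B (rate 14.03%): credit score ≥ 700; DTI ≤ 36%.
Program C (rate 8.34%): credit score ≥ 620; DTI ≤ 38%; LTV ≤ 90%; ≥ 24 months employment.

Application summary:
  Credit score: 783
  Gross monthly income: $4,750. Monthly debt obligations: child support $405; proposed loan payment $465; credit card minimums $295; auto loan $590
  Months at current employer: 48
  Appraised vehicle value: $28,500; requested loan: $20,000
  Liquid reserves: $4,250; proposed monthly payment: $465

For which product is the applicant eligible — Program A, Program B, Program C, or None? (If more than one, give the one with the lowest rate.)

Program A

Total debts = (405 + 465 + 295 + 590) = 1,755; DTI = 1,755/4,750 = 36.9%.
LTV = 20,000/28,500 = 70.2%.
Reserves = 4,250/465 = 9.1 months.
Program A: score 783 ≥ 600; DTI 36.9% ≤ 40%; LTV 70.2% ≤ 95%; employment 48 ≥ 24 mo; reserves 9.1 ≥ 3 mo → qualifies.
Program B: score 783 ≥ 700; DTI 36.9% > 36% → does not qualify.
Program C: score 783 ≥ 620; DTI 36.9% ≤ 38%; LTV 70.2% ≤ 90%; employment 48 ≥ 24 mo → qualifies.
Qualifying: Program A, Program C. Lowest rate is 4.54% → Program A.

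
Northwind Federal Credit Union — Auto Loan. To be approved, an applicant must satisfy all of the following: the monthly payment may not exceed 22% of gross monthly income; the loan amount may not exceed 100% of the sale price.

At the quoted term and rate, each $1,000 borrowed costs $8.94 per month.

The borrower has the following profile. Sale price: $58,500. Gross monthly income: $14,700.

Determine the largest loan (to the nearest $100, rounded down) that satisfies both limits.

$58,500

Payment cap: 22% × $14,700 = $3,234/month.
At $8.94 per $1,000, that supports 3,234/8.94 × 1,000 ≈ $361,744 → $361,700.
LTV cap: 100% × $58,500 = $58,500 → $58,500.
Binding constraint: loan-to-value.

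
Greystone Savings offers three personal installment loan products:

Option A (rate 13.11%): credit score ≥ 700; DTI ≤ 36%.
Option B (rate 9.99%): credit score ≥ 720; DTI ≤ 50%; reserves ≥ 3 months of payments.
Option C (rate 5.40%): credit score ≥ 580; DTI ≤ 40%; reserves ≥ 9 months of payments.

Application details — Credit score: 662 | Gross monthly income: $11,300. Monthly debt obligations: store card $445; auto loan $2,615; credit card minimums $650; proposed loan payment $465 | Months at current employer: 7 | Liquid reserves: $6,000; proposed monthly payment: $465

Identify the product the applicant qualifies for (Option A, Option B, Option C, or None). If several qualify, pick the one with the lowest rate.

Total debts = (445 + 2,615 + 650 + 465) = 4,175; DTI = 4,175/11,300 = 36.9%.
Reserves = 6,000/465 = 12.9 months.
Option A: score 662 < 700; DTI 36.9% > 36% → does not qualify.
Option B: score 662 < 720; DTI 36.9% ≤ 50%; reserves 12.9 ≥ 3 mo → does not qualify.
Option C: score 662 ≥ 580; DTI 36.9% ≤ 40%; reserves 12.9 ≥ 9 mo → qualifies.

Option C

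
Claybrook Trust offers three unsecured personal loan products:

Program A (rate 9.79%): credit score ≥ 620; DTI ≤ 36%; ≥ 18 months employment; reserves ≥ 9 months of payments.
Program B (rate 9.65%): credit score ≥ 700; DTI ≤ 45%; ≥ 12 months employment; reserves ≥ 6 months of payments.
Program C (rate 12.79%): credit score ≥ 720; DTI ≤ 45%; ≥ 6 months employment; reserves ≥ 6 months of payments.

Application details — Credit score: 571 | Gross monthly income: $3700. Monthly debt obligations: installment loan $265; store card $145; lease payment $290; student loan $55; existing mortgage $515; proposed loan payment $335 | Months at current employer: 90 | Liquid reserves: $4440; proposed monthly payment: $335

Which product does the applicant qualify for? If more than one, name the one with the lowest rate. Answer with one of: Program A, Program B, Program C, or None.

Total debts = (265 + 145 + 290 + 55 + 515 + 335) = 1,605; DTI = 1,605/3,700 = 43.4%.
Reserves = 4,440/335 = 13.3 months.
Program A: score 571 < 620; DTI 43.4% > 36%; employment 90 ≥ 18 mo; reserves 13.3 ≥ 9 mo → does not qualify.
Program B: score 571 < 700; DTI 43.4% ≤ 45%; employment 90 ≥ 12 mo; reserves 13.3 ≥ 6 mo → does not qualify.
Program C: score 571 < 720; DTI 43.4% ≤ 45%; employment 90 ≥ 6 mo; reserves 13.3 ≥ 6 mo → does not qualify.

None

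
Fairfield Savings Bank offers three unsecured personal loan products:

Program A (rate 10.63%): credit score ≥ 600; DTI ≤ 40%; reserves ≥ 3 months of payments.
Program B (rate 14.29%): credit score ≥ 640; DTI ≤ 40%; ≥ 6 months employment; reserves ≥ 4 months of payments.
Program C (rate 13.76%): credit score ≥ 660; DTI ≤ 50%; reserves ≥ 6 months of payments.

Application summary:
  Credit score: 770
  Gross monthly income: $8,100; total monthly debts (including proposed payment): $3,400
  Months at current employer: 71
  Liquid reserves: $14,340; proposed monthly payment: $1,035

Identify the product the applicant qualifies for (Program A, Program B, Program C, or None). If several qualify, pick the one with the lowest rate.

DTI = 3,400/8,100 = 42%.
Reserves = 14,340/1,035 = 13.9 months.
Program A: score 770 ≥ 600; DTI 42% > 40%; reserves 13.9 ≥ 3 mo → does not qualify.
Program B: score 770 ≥ 640; DTI 42% > 40%; employment 71 ≥ 6 mo; reserves 13.9 ≥ 4 mo → does not qualify.
Program C: score 770 ≥ 660; DTI 42% ≤ 50%; reserves 13.9 ≥ 6 mo → qualifies.

Program C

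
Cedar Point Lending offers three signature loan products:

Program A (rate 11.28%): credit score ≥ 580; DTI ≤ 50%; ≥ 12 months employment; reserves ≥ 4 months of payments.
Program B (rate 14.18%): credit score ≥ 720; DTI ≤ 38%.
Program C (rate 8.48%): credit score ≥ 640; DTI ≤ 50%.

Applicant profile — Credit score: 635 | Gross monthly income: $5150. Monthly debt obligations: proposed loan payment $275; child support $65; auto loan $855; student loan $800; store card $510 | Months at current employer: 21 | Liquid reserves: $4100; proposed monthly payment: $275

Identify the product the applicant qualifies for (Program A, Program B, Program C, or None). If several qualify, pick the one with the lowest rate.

Program A

Total debts = (275 + 65 + 855 + 800 + 510) = 2,505; DTI = 2,505/5,150 = 48.6%.
Reserves = 4,100/275 = 14.9 months.
Program A: score 635 ≥ 580; DTI 48.6% ≤ 50%; employment 21 ≥ 12 mo; reserves 14.9 ≥ 4 mo → qualifies.
Program B: score 635 < 720; DTI 48.6% > 38% → does not qualify.
Program C: score 635 < 640; DTI 48.6% ≤ 50% → does not qualify.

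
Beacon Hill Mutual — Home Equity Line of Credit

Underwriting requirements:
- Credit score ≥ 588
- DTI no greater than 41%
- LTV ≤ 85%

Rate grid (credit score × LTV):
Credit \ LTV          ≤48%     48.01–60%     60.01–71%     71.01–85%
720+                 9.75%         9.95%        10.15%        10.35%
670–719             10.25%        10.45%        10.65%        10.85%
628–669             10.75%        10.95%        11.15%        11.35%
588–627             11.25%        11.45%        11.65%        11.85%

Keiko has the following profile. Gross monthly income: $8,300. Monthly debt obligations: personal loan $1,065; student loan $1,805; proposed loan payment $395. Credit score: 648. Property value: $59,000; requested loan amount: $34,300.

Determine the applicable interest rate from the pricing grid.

10.95%

Credit score 648 ≥ 588; Total monthly debts = (1,065 + 1,805 + 395) = 3,265. DTI: 3,265 ÷ 8,300 = 39.3%, within the 41% cap
LTV: 34,300 ÷ 59,000 = 58.1%, within 85% cap
Row: 648 falls in 628–669. Column: 58.1% falls in 48.01–60%. Rate = 10.95%.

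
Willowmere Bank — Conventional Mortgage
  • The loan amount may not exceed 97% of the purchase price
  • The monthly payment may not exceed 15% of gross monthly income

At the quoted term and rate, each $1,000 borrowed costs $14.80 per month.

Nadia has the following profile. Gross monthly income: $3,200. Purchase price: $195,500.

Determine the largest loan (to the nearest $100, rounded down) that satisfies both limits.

Payment cap: 15% × $3,200 = $480/month.
At $14.80 per $1,000, that supports 480/14.80 × 1,000 ≈ $32,432 → $32,400.
LTV cap: 97% × $195,500 = $189,635 → $189,600.
Binding constraint: payment-to-income.

$32,400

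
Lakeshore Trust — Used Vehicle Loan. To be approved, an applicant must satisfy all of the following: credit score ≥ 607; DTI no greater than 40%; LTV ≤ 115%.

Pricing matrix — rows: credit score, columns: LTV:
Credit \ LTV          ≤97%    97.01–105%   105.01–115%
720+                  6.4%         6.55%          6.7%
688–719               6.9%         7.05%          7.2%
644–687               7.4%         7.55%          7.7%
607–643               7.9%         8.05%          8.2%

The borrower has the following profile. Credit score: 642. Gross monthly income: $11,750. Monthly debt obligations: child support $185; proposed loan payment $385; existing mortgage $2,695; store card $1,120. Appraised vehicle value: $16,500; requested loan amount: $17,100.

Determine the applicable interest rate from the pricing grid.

Credit score 642 ≥ 607; Total monthly debts = (185 + 385 + 2,695 + 1,120) = 4,385. DTI: 4,385 ÷ 11,750 = 37.3%, within the 40% cap
LTV = 17,100/16,500 = 103.6% ≤ 115%
Score 642 is in the 607–643 band; LTV 103.6% is in the 97.01–105% band → 8.05%.

8.05%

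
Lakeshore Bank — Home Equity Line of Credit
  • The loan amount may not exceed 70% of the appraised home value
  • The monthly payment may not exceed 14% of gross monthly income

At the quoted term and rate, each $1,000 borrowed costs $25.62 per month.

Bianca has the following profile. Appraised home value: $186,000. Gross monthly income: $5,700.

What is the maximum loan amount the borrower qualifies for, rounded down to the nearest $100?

Payment cap: 14% × $5,700 = $798/month.
At $25.62 per $1,000, that supports 798/25.62 × 1,000 ≈ $31,147 → $31,100.
LTV cap: 70% × $186,000 = $130,200 → $130,200.
Binding constraint: payment-to-income.

$31,100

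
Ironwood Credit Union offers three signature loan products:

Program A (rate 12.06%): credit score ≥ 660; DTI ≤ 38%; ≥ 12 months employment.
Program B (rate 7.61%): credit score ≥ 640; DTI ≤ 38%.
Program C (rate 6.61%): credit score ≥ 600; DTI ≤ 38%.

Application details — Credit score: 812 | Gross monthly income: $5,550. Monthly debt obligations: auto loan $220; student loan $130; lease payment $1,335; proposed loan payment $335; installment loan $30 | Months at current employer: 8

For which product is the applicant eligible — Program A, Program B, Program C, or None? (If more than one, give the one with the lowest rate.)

Total debts = (220 + 130 + 1,335 + 335 + 30) = 2,050; DTI = 2,050/5,550 = 36.9%.
Program A: score 812 ≥ 660; DTI 36.9% ≤ 38%; employment 8 < 12 mo → does not qualify.
Program B: score 812 ≥ 640; DTI 36.9% ≤ 38% → qualifies.
Program C: score 812 ≥ 600; DTI 36.9% ≤ 38% → qualifies.
Qualifying: Program B, Program C. Lowest rate is 6.61% → Program C.

Program C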